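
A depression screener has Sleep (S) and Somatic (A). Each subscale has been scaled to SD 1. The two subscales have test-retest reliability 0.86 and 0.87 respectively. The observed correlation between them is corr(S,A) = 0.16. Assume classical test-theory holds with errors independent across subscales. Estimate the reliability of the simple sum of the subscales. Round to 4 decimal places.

Var(S+A) = 2 + 2·[0.16] = 2 + 0.32 = 2.32.
Because errors are independent across components, Cov(Tᵢ,Tⱼ) = Cov(Xᵢ,Xⱼ); the off-diagonal part of the true-score variance is the same as above.
True-score variance = [0.86 + 0.87] + 0.32 = 1.73 + 0.32 = 2.05.
Reliability = 2.05 / 2.32 = 0.8836.

0.8836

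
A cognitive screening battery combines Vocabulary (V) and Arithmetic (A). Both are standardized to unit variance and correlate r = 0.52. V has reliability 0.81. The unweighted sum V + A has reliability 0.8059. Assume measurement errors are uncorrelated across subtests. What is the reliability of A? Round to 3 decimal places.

Var(V+A) = 2 + 2·0.52 = 3.040.
True-score variance = ρ_V + ρ_A + 2·0.52, so 0.8059 = (0.81 + ρ_A + 1.04) / 3.040.
ρ_A = 0.8059·3.040 − 0.81 − 1.04 = 0.600.

0.600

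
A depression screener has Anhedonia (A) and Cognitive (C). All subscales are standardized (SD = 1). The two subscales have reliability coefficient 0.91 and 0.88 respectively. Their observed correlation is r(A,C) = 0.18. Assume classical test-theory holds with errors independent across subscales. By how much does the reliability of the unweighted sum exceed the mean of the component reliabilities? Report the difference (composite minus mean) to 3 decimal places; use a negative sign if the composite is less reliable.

Var(sum) = 2 + 0.36 = 2.36; true-score variance = 1.79 + 0.36 = 2.15; composite reliability = 0.9110.
Mean component reliability = 0.8950.
Difference = 0.9110 − 0.8950 = 0.016.

0.016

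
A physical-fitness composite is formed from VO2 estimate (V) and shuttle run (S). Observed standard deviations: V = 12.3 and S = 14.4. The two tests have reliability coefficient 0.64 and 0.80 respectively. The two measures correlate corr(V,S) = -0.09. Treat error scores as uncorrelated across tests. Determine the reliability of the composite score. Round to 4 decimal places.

Var(V+S) = 12.3² + 14.4² + 2·[12.3·14.4·(-0.09)] = 358.65 − 31.8816 = 326.768.
Because errors are independent across components, Cov(Tᵢ,Tⱼ) = Cov(Xᵢ,Xⱼ); the off-diagonal part of the true-score variance is the same as above.
True-score variance = [12.3²·0.64 + 14.4²·0.80] − 31.8816 = 262.714 − 31.8816 = 230.832.
Reliability = 230.832 / 326.768 = 0.7064.

0.7064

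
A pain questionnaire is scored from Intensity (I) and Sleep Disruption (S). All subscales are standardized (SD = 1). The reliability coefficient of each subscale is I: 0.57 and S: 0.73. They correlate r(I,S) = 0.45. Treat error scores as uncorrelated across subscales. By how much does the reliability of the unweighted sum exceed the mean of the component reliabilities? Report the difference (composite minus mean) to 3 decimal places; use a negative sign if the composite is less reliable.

Var(sum) = 2 + 0.9 = 2.9; true-score variance = 1.3 + 0.9 = 2.2; composite reliability = 0.7586.
Mean component reliability = 0.6500.
Difference = 0.7586 − 0.6500 = 0.109.

0.109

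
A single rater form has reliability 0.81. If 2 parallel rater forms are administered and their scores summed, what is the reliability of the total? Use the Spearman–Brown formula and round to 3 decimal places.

ρ_k = kρ / (1 + (k−1)ρ) = 2·0.81 / (1 + 1·0.81) = 1.620 / 1.810 = 0.895.

0.895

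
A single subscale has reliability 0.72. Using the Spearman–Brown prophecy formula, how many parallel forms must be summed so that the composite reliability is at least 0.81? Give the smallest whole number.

2

k ≥ ρ*(1−ρ₁)/(ρ₁(1−ρ*)) = 0.81·0.28 / (0.72·0.19) = 1.658.
Smallest integer k = 2.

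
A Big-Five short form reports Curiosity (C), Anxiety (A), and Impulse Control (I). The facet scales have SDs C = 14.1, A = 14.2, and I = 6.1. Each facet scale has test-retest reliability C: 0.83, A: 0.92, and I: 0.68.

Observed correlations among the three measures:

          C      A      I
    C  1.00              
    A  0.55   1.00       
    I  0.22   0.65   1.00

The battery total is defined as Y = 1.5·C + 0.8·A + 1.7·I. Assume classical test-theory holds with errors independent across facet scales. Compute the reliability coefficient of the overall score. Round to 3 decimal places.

0.899

Var(Y) = 1.5²·14.1² + 0.8²·14.2² + 1.7²·6.1² + 2·[1.2·14.1·14.2·0.55 + 2.55·14.1·6.1·0.22 + 1.36·14.2·6.1·0.65] = 683.909 + 513.938 = 1197.85.
Under uncorrelated errors the observed covariances equal the true-score covariances, so only the own-variance terms attenuate.
True-score variance = [1.5²·14.1²·0.83 + 0.8²·14.2²·0.92 + 1.7²·6.1²·0.68] + 513.938 = 563.128 + 513.938 = 1077.07.
Reliability = 1077.07 / 1197.85 = 0.899.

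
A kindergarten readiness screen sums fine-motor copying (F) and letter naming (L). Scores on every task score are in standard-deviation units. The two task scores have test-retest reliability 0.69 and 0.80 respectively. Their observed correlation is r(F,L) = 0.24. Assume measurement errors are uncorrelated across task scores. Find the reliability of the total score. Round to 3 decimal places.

0.794

Var(F+L) = 2 + 2·[0.24] = 2 + 0.48 = 2.48.
Because errors are independent across components, Cov(Tᵢ,Tⱼ) = Cov(Xᵢ,Xⱼ); the off-diagonal part of the true-score variance is the same as above.
True-score variance = [0.69 + 0.80] + 0.48 = 1.49 + 0.48 = 1.97.
Reliability = 1.97 / 2.48 = 0.794.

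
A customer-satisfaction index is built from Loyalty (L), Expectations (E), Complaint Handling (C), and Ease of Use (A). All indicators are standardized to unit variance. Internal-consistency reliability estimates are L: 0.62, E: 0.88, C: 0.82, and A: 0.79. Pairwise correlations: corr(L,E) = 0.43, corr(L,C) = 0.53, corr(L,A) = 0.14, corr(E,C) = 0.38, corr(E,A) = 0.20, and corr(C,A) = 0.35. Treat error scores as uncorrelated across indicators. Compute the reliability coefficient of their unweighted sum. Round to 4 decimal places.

0.8896

Var(L+E+C+A) = 4 + 2·[0.43 + 0.53 + 0.14 + 0.38 + 0.20 + 0.35] = 4 + 4.06 = 8.06.
Under uncorrelated errors the observed covariances equal the true-score covariances, so only the own-variance terms attenuate.
True-score variance = [0.62 + 0.88 + 0.82 + 0.79] + 4.06 = 3.11 + 4.06 = 7.17.
Reliability = 7.17 / 8.06 = 0.8896.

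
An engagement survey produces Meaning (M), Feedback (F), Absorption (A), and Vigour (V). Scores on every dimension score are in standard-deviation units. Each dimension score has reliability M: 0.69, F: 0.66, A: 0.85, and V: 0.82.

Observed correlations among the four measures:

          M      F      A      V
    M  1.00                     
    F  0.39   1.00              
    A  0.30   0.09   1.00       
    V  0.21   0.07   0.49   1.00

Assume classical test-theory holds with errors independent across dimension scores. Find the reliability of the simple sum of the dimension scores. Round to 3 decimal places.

0.862

Var(M+F+A+V) = 4 + 2·[0.39 + 0.30 + 0.21 + 0.09 + 0.07 + 0.49] = 4 + 3.1 = 7.1.
Because errors are independent across components, Cov(Tᵢ,Tⱼ) = Cov(Xᵢ,Xⱼ); the off-diagonal part of the true-score variance is the same as above.
True-score variance = [0.69 + 0.66 + 0.85 + 0.82] + 3.1 = 3.02 + 3.1 = 6.12.
Reliability = 6.12 / 7.1 = 0.862.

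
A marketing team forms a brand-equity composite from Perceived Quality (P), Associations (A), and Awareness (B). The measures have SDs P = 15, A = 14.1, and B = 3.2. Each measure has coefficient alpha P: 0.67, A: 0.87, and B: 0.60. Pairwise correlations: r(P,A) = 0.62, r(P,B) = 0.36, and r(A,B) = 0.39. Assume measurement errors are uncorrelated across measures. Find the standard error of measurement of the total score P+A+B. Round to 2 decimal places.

Var(total) = 434.05 + 332.014 = 766.064.
True-score variance = 329.859 + 332.014 = 661.872, so reliability = 0.8640.
Error variance = 766.064 − 661.872 = 104.191; SEM = √104.191 = 10.21.

10.21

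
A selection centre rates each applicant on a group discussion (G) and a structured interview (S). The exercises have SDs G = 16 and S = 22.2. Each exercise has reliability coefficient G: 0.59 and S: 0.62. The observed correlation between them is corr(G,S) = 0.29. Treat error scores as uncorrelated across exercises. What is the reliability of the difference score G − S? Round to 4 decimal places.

0.4616

Var(G−S) = 16² + 22.2² − 2·16·22.2·0.29 = 748.84 − 206.016 = 542.824.
Because errors are independent across components, Cov(Tᵢ,Tⱼ) = Cov(Xᵢ,Xⱼ); the off-diagonal part of the true-score variance is the same as above.
True-score variance = [16²·0.59 + 22.2²·0.62] − 206.016 = 456.601 − 206.016 = 250.585.
Reliability = 250.585 / 542.824 = 0.4616.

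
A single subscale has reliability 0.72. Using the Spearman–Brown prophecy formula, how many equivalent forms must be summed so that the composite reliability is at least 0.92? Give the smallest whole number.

5

k ≥ ρ*(1−ρ₁)/(ρ₁(1−ρ*)) = 0.92·0.28 / (0.72·0.08) = 4.472.
Smallest integer k = 5.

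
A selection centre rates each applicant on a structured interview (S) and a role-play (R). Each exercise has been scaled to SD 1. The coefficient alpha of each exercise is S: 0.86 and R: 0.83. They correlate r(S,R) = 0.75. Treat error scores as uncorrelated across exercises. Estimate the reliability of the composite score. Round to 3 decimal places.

0.911

Var(S+R) = 2 + 2·[0.75] = 2 + 1.5 = 3.5.
Under uncorrelated errors the observed covariances equal the true-score covariances, so only the own-variance terms attenuate.
True-score variance = [0.86 + 0.83] + 1.5 = 1.69 + 1.5 = 3.19.
Reliability = 3.19 / 3.5 = 0.911.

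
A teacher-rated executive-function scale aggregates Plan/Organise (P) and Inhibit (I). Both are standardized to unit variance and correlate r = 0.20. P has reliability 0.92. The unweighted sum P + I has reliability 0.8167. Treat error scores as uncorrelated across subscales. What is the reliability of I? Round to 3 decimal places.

0.640

Var(P+I) = 2 + 2·0.20 = 2.400.
True-score variance = ρ_P + ρ_I + 2·0.20, so 0.8167 = (0.92 + ρ_I + 0.40) / 2.400.
ρ_I = 0.8167·2.400 − 0.92 − 0.40 = 0.640.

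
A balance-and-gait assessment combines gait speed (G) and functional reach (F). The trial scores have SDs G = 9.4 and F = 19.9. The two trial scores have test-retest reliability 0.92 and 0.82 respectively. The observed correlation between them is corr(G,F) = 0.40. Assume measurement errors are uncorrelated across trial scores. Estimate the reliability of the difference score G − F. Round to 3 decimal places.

0.766

Var(G−F) = 9.4² + 19.9² − 2·9.4·19.9·0.40 = 484.37 − 149.648 = 334.722.
Under uncorrelated errors the observed covariances equal the true-score covariances, so only the own-variance terms attenuate.
True-score variance = [9.4²·0.92 + 19.9²·0.82] − 149.648 = 406.019 − 149.648 = 256.371.
Reliability = 256.371 / 334.722 = 0.766.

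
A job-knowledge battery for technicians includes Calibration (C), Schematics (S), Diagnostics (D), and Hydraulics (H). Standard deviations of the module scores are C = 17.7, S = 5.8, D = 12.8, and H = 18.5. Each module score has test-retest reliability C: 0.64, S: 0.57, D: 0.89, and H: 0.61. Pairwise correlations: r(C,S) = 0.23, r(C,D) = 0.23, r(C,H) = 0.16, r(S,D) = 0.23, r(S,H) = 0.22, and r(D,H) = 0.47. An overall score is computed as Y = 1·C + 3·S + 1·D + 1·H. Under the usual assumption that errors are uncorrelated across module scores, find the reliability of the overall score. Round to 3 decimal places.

Var(Y) = 17.7² + 3²·5.8² + 12.8² + 18.5² + 2·[3·17.7·5.8·0.23 + 17.7·12.8·0.23 + 17.7·18.5·0.16 + 3·5.8·12.8·0.23 + 3·5.8·18.5·0.22 + 12.8·18.5·0.47] = 1122.14 + 817.352 = 1939.49.
Because errors are independent across components, Cov(Tᵢ,Tⱼ) = Cov(Xᵢ,Xⱼ); the off-diagonal part of the true-score variance is the same as above.
True-score variance = [17.7²·0.64 + 3²·5.8²·0.57 + 12.8²·0.89 + 18.5²·0.61] + 817.352 = 727.669 + 817.352 = 1545.02.
Reliability = 1545.02 / 1939.49 = 0.797.

0.797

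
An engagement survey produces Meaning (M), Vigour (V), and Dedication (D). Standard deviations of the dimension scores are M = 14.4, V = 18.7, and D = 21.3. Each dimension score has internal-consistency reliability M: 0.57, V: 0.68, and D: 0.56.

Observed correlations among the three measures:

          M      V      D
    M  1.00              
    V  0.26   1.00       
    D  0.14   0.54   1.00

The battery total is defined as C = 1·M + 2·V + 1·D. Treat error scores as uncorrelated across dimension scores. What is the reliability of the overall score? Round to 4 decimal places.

Var(C) = 14.4² + 2²·18.7² + 21.3² + 2·[2·14.4·18.7·0.26 + 14.4·21.3·0.14 + 2·18.7·21.3·0.54] = 2059.81 + 1226.28 = 3286.09.
Because errors are independent across components, Cov(Tᵢ,Tⱼ) = Cov(Xᵢ,Xⱼ); the off-diagonal part of the true-score variance is the same as above.
True-score variance = [14.4²·0.57 + 2²·18.7²·0.68 + 21.3²·0.56] + 1226.28 = 1323.42 + 1226.28 = 2549.7.
Reliability = 2549.7 / 3286.09 = 0.7759.

0.7759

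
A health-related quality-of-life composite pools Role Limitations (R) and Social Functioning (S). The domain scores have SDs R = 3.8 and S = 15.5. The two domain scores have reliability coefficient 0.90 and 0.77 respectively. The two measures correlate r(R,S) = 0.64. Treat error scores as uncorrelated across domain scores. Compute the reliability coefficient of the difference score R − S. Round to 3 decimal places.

0.684

Var(R−S) = 3.8² + 15.5² − 2·3.8·15.5·0.64 = 254.69 − 75.392 = 179.298.
Because errors are independent across components, Cov(Tᵢ,Tⱼ) = Cov(Xᵢ,Xⱼ); the off-diagonal part of the true-score variance is the same as above.
True-score variance = [3.8²·0.90 + 15.5²·0.77] − 75.392 = 197.989 − 75.392 = 122.597.
Reliability = 122.597 / 179.298 = 0.684.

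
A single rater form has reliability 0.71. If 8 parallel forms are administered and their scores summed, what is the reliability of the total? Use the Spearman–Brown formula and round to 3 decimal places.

0.951

ρ_k = kρ / (1 + (k−1)ρ) = 8·0.71 / (1 + 7·0.71) = 5.680 / 5.970 = 0.951.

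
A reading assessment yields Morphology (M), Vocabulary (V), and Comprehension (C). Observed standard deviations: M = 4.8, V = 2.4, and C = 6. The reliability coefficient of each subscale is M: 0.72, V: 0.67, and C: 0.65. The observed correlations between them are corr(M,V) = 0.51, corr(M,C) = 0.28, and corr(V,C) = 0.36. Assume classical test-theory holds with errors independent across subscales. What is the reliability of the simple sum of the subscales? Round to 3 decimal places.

0.797

Var(M+V+C) = 4.8² + 2.4² + 6² + 2·[4.8·2.4·0.51 + 4.8·6·0.28 + 2.4·6·0.36] = 64.8 + 38.2464 = 103.046.
With uncorrelated errors the cross-covariances are all true-score covariance, so they carry over unchanged; only the diagonal terms shrink to ρᵢσᵢ².
True-score variance = [4.8²·0.72 + 2.4²·0.67 + 6²·0.65] + 38.2464 = 43.848 + 38.2464 = 82.0944.
Reliability = 82.0944 / 103.046 = 0.797.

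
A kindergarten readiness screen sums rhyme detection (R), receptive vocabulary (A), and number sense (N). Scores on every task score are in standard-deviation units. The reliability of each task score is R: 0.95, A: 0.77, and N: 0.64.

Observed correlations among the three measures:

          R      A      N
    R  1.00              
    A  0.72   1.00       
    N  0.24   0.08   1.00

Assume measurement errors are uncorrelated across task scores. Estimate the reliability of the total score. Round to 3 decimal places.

Var(R+A+N) = 3 + 2·[0.72 + 0.24 + 0.08] = 3 + 2.08 = 5.08.
Because errors are independent across components, Cov(Tᵢ,Tⱼ) = Cov(Xᵢ,Xⱼ); the off-diagonal part of the true-score variance is the same as above.
True-score variance = [0.95 + 0.77 + 0.64] + 2.08 = 2.36 + 2.08 = 4.44.
Reliability = 4.44 / 5.08 = 0.874.

0.874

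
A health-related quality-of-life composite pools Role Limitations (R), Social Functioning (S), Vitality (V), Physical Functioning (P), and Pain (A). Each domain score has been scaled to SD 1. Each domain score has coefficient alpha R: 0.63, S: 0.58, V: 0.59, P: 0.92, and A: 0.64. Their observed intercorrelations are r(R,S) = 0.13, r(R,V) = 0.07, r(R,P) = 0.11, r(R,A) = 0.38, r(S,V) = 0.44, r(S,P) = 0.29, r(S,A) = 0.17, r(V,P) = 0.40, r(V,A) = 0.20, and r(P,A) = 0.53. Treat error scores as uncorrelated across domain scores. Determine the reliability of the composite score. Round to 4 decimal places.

0.8429

Var(R+S+V+P+A) = 5 + 2·[0.13 + 0.07 + 0.11 + 0.38 + 0.44 + 0.29 + 0.17 + 0.40 + 0.20 + 0.53] = 5 + 5.44 = 10.44.
With uncorrelated errors the cross-covariances are all true-score covariance, so they carry over unchanged; only the diagonal terms shrink to ρᵢσᵢ².
True-score variance = [0.63 + 0.58 + 0.59 + 0.92 + 0.64] + 5.44 = 3.36 + 5.44 = 8.8.
Reliability = 8.8 / 10.44 = 0.8429.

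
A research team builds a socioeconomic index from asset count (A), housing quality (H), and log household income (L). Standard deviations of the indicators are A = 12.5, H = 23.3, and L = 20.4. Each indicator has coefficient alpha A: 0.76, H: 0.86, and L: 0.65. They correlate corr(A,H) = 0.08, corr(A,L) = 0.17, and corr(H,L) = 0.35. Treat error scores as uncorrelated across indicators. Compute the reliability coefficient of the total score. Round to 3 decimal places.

0.836

Var(A+H+L) = 12.5² + 23.3² + 20.4² + 2·[12.5·23.3·0.08 + 12.5·20.4·0.17 + 23.3·20.4·0.35] = 1115.3 + 466.024 = 1581.32.
With uncorrelated errors the cross-covariances are all true-score covariance, so they carry over unchanged; only the diagonal terms shrink to ρᵢσᵢ².
True-score variance = [12.5²·0.76 + 23.3²·0.86 + 20.4²·0.65] + 466.024 = 856.139 + 466.024 = 1322.16.
Reliability = 1322.16 / 1581.32 = 0.836.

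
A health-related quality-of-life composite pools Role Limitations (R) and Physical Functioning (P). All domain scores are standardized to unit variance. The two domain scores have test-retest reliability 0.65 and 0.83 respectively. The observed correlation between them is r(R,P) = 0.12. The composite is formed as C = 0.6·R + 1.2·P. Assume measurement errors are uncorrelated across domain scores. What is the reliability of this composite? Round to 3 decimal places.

0.812

Var(C) = 0.6² + 1.2² + 2·[0.72·0.12] = 1.8 + 0.1728 = 1.9728.
Because errors are independent across components, Cov(Tᵢ,Tⱼ) = Cov(Xᵢ,Xⱼ); the off-diagonal part of the true-score variance is the same as above.
True-score variance = [0.6²·0.65 + 1.2²·0.83] + 0.1728 = 1.4292 + 0.1728 = 1.602.
Reliability = 1.602 / 1.9728 = 0.812.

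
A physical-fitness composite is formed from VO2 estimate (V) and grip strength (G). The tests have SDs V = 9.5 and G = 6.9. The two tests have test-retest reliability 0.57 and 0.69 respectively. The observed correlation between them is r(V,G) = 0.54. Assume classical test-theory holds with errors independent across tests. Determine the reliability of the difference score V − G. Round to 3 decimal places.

Var(V−G) = 9.5² + 6.9² − 2·9.5·6.9·0.54 = 137.86 − 70.794 = 67.066.
Because errors are independent across components, Cov(Tᵢ,Tⱼ) = Cov(Xᵢ,Xⱼ); the off-diagonal part of the true-score variance is the same as above.
True-score variance = [9.5²·0.57 + 6.9²·0.69] − 70.794 = 84.2934 − 70.794 = 13.4994.
Reliability = 13.4994 / 67.066 = 0.201.

0.201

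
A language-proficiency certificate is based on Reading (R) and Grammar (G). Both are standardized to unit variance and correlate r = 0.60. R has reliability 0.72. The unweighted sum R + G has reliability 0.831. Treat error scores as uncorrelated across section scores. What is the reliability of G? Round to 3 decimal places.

0.739

Var(R+G) = 2 + 2·0.60 = 3.200.
True-score variance = ρ_R + ρ_G + 2·0.60, so 0.831 = (0.72 + ρ_G + 1.20) / 3.200.
ρ_G = 0.831·3.200 − 0.72 − 1.20 = 0.739.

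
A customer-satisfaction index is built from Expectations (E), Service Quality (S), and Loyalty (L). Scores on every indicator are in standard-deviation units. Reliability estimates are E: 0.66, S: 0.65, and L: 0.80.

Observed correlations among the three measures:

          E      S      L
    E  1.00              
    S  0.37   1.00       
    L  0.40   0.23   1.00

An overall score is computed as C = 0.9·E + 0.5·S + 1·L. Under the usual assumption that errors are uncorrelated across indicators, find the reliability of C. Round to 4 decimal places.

0.8316

Var(C) = 0.9² + 0.5² + 1 + 2·[0.45·0.37 + 0.9·0.40 + 0.5·0.23] = 2.06 + 1.283 = 3.343.
With uncorrelated errors the cross-covariances are all true-score covariance, so they carry over unchanged; only the diagonal terms shrink to ρᵢσᵢ².
True-score variance = [0.9²·0.66 + 0.5²·0.65 + 0.80] + 1.283 = 1.4971 + 1.283 = 2.7801.
Reliability = 2.7801 / 3.343 = 0.8316.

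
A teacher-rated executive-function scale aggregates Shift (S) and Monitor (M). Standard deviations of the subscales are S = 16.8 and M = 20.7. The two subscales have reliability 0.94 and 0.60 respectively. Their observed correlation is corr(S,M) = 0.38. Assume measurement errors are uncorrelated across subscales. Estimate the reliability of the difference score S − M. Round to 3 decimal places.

0.578

Var(S−M) = 16.8² + 20.7² − 2·16.8·20.7·0.38 = 710.73 − 264.298 = 446.432.
Under uncorrelated errors the observed covariances equal the true-score covariances, so only the own-variance terms attenuate.
True-score variance = [16.8²·0.94 + 20.7²·0.60] − 264.298 = 522.4 − 264.298 = 258.102.
Reliability = 258.102 / 446.432 = 0.578.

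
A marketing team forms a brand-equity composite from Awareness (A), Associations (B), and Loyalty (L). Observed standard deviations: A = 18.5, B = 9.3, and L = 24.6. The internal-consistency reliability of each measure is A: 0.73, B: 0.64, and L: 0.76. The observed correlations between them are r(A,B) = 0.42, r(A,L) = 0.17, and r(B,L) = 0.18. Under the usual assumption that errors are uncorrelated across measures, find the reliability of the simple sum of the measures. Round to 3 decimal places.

0.810

Var(A+B+L) = 18.5² + 9.3² + 24.6² + 2·[18.5·9.3·0.42 + 18.5·24.6·0.17 + 9.3·24.6·0.18] = 1033.9 + 381.617 = 1415.52.
With uncorrelated errors the cross-covariances are all true-score covariance, so they carry over unchanged; only the diagonal terms shrink to ρᵢσᵢ².
True-score variance = [18.5²·0.73 + 9.3²·0.64 + 24.6²·0.76] + 381.617 = 765.118 + 381.617 = 1146.73.
Reliability = 1146.73 / 1415.52 = 0.810.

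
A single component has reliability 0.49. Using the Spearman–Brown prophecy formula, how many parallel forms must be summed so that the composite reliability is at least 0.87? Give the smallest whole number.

7

k ≥ ρ*(1−ρ₁)/(ρ₁(1−ρ*)) = 0.87·0.51 / (0.49·0.13) = 6.965.
Smallest integer k = 7.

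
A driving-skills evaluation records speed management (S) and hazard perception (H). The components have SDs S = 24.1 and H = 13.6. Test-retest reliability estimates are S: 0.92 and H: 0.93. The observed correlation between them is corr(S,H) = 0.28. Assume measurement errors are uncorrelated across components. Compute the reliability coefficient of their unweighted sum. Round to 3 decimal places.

0.937

Var(S+H) = 24.1² + 13.6² + 2·[24.1·13.6·0.28] = 765.77 + 183.546 = 949.316.
Under uncorrelated errors the observed covariances equal the true-score covariances, so only the own-variance terms attenuate.
True-score variance = [24.1²·0.92 + 13.6²·0.93] + 183.546 = 706.358 + 183.546 = 889.904.
Reliability = 889.904 / 949.316 = 0.937.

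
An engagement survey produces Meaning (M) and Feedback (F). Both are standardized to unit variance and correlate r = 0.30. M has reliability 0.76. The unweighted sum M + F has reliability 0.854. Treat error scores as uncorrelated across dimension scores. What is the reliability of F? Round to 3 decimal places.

Var(M+F) = 2 + 2·0.30 = 2.600.
True-score variance = ρ_M + ρ_F + 2·0.30, so 0.854 = (0.76 + ρ_F + 0.60) / 2.600.
ρ_F = 0.854·2.600 − 0.76 − 0.60 = 0.860.

0.860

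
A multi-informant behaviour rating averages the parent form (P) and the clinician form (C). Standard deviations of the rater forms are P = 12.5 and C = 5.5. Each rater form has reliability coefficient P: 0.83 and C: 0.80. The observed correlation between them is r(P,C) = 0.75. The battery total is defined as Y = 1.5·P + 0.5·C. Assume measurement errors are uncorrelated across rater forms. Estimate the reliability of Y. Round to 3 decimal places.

Var(Y) = 1.5²·12.5² + 0.5²·5.5² + 2·[0.75·12.5·5.5·0.75] = 359.125 + 77.3438 = 436.469.
Under uncorrelated errors the observed covariances equal the true-score covariances, so only the own-variance terms attenuate.
True-score variance = [1.5²·12.5²·0.83 + 0.5²·5.5²·0.80] + 77.3438 = 297.847 + 77.3438 = 375.191.
Reliability = 375.191 / 436.469 = 0.860.

0.860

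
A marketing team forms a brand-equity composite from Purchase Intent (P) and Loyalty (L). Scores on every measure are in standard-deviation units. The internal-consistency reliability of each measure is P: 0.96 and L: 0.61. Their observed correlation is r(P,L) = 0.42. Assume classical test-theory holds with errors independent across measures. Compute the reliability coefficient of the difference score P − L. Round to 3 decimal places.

Var(P−L) = 1 + 1 − 2·0.42 = 2 − 0.84 = 1.16.
Because errors are independent across components, Cov(Tᵢ,Tⱼ) = Cov(Xᵢ,Xⱼ); the off-diagonal part of the true-score variance is the same as above.
True-score variance = [0.96 + 0.61] − 0.84 = 1.57 − 0.84 = 0.73.
Reliability = 0.73 / 1.16 = 0.629.

0.629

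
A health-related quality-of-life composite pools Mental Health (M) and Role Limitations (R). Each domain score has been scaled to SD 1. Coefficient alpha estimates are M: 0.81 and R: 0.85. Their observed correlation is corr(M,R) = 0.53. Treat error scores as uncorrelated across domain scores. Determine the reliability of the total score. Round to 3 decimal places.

0.889

Var(M+R) = 2 + 2·[0.53] = 2 + 1.06 = 3.06.
Under uncorrelated errors the observed covariances equal the true-score covariances, so only the own-variance terms attenuate.
True-score variance = [0.81 + 0.85] + 1.06 = 1.66 + 1.06 = 2.72.
Reliability = 2.72 / 3.06 = 0.889.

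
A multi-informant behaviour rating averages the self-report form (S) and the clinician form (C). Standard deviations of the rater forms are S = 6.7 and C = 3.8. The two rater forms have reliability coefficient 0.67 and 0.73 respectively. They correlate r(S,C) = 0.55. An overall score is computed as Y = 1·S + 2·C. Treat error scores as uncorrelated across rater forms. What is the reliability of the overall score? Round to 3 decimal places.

0.808

Var(Y) = 6.7² + 2²·3.8² + 2·[2·6.7·3.8·0.55] = 102.65 + 56.012 = 158.662.
Because errors are independent across components, Cov(Tᵢ,Tⱼ) = Cov(Xᵢ,Xⱼ); the off-diagonal part of the true-score variance is the same as above.
True-score variance = [6.7²·0.67 + 2²·3.8²·0.73] + 56.012 = 72.2411 + 56.012 = 128.253.
Reliability = 128.253 / 158.662 = 0.808.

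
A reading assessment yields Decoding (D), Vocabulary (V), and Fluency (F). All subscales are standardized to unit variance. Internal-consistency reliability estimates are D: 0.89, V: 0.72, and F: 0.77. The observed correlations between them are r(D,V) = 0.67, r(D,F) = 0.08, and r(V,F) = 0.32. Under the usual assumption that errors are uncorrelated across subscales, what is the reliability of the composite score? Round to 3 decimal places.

Var(D+V+F) = 3 + 2·[0.67 + 0.08 + 0.32] = 3 + 2.14 = 5.14.
With uncorrelated errors the cross-covariances are all true-score covariance, so they carry over unchanged; only the diagonal terms shrink to ρᵢσᵢ².
True-score variance = [0.89 + 0.72 + 0.77] + 2.14 = 2.38 + 2.14 = 4.52.
Reliability = 4.52 / 5.14 = 0.879.

0.879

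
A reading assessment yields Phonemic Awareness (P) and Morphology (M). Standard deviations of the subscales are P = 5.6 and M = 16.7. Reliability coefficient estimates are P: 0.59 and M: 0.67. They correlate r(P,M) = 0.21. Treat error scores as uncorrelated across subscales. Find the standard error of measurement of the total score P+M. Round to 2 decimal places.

10.24

Var(total) = 310.25 + 39.2784 = 349.528.
True-score variance = 205.359 + 39.2784 = 244.637, so reliability = 0.6999.
Error variance = 349.528 − 244.637 = 104.891; SEM = √104.891 = 10.24.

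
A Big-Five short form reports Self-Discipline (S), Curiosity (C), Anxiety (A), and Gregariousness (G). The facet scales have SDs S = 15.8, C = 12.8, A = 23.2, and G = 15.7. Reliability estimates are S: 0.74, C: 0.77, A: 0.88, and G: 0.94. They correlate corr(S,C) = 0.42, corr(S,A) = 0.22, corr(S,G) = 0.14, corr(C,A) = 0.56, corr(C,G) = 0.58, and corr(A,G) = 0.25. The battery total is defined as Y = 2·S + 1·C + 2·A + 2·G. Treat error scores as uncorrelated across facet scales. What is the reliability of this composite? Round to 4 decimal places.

0.9172

Var(Y) = 2²·15.8² + 12.8² + 2²·23.2² + 2²·15.7² + 2·[2·15.8·12.8·0.42 + 4·15.8·23.2·0.22 + 4·15.8·15.7·0.14 + 2·12.8·23.2·0.56 + 2·12.8·15.7·0.58 + 4·23.2·15.7·0.25] = 4301.32 + 3122.63 = 7423.95.
Under uncorrelated errors the observed covariances equal the true-score covariances, so only the own-variance terms attenuate.
True-score variance = [2²·15.8²·0.74 + 12.8²·0.77 + 2²·23.2²·0.88 + 2²·15.7²·0.94] + 3122.63 = 3686.5 + 3122.63 = 6809.13.
Reliability = 6809.13 / 7423.95 = 0.9172.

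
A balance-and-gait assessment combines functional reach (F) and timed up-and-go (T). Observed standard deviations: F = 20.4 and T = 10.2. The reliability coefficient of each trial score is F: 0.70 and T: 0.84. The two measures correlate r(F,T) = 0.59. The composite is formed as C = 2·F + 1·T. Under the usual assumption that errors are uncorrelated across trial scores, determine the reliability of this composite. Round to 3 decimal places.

0.772

Var(C) = 2²·20.4² + 10.2² + 2·[2·20.4·10.2·0.59] = 1768.68 + 491.069 = 2259.75.
With uncorrelated errors the cross-covariances are all true-score covariance, so they carry over unchanged; only the diagonal terms shrink to ρᵢσᵢ².
True-score variance = [2²·20.4²·0.70 + 10.2²·0.84] + 491.069 = 1252.64 + 491.069 = 1743.71.
Reliability = 1743.71 / 2259.75 = 0.772.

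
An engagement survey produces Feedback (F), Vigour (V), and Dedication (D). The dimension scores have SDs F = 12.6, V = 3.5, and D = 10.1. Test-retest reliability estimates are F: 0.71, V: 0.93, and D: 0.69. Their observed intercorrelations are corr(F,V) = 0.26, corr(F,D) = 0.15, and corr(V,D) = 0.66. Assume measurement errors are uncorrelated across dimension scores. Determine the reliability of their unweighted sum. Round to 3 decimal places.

0.794

Var(F+V+D) = 12.6² + 3.5² + 10.1² + 2·[12.6·3.5·0.26 + 12.6·10.1·0.15 + 3.5·10.1·0.66] = 273.02 + 107.772 = 380.792.
Under uncorrelated errors the observed covariances equal the true-score covariances, so only the own-variance terms attenuate.
True-score variance = [12.6²·0.71 + 3.5²·0.93 + 10.1²·0.69] + 107.772 = 194.499 + 107.772 = 302.271.
Reliability = 302.271 / 380.792 = 0.794.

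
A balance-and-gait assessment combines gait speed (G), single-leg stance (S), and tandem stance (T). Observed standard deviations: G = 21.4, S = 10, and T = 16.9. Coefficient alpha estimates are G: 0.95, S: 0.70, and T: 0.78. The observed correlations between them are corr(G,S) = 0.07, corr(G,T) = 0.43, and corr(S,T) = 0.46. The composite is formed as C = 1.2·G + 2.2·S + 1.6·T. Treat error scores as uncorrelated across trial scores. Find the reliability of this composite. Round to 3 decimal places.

Var(C) = 1.2²·21.4² + 2.2²·10² + 1.6²·16.9² + 2·[2.64·21.4·10·0.07 + 1.92·21.4·16.9·0.43 + 3.52·10·16.9·0.46] = 1874.62 + 1223.56 = 3098.18.
With uncorrelated errors the cross-covariances are all true-score covariance, so they carry over unchanged; only the diagonal terms shrink to ρᵢσᵢ².
True-score variance = [1.2²·21.4²·0.95 + 2.2²·10²·0.70 + 1.6²·16.9²·0.78] + 1223.56 = 1535.6 + 1223.56 = 2759.15.
Reliability = 2759.15 / 3098.18 = 0.891.

0.891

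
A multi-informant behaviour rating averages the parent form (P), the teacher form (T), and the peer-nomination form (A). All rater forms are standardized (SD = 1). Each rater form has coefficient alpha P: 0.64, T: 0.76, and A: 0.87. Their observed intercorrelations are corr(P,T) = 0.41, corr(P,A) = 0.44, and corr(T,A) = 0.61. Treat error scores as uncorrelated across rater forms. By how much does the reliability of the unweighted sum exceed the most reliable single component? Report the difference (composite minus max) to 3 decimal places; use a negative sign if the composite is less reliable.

Var(sum) = 3 + 2.92 = 5.92; true-score variance = 2.27 + 2.92 = 5.19; composite reliability = 0.8767.
Max component reliability = 0.8700.
Difference = 0.8767 − 0.8700 = 0.007.

0.007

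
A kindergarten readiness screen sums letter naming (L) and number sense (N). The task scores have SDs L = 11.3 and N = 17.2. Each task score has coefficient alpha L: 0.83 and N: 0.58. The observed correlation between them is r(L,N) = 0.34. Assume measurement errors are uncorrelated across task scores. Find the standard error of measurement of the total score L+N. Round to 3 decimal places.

Var(total) = 423.53 + 132.165 = 555.695.
True-score variance = 277.57 + 132.165 = 409.735, so reliability = 0.7373.
Error variance = 555.695 − 409.735 = 145.96; SEM = √145.96 = 12.081.

12.081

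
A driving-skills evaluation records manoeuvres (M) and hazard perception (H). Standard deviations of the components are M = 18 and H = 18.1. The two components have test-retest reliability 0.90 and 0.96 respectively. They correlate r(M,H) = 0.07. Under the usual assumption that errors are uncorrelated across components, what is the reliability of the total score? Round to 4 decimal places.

0.9347

Var(M+H) = 18² + 18.1² + 2·[18·18.1·0.07] = 651.61 + 45.612 = 697.222.
Under uncorrelated errors the observed covariances equal the true-score covariances, so only the own-variance terms attenuate.
True-score variance = [18²·0.90 + 18.1²·0.96] + 45.612 = 606.106 + 45.612 = 651.718.
Reliability = 651.718 / 697.222 = 0.9347.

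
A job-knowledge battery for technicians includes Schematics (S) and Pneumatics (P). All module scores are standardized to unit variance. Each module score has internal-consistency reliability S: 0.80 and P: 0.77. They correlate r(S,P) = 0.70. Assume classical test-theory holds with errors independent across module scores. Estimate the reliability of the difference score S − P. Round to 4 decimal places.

Var(S−P) = 1 + 1 − 2·0.70 = 2 − 1.4 = 0.6.
With uncorrelated errors the cross-covariances are all true-score covariance, so they carry over unchanged; only the diagonal terms shrink to ρᵢσᵢ².
True-score variance = [0.80 + 0.77] − 1.4 = 1.57 − 1.4 = 0.17.
Reliability = 0.17 / 0.6 = 0.2833.

0.2833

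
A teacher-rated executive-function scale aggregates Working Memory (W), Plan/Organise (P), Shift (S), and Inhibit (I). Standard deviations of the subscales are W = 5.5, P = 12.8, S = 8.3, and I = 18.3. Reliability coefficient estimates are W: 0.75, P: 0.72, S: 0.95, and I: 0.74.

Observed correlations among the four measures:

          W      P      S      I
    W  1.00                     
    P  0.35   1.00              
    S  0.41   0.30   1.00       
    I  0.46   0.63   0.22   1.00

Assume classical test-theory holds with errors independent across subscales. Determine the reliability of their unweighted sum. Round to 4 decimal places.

0.8803

Var(W+P+S+I) = 5.5² + 12.8² + 8.3² + 18.3² + 2·[5.5·12.8·0.35 + 5.5·8.3·0.41 + 5.5·18.3·0.46 + 12.8·8.3·0.30 + 12.8·18.3·0.63 + 8.3·18.3·0.22] = 597.87 + 605.029 = 1202.9.
Because errors are independent across components, Cov(Tᵢ,Tⱼ) = Cov(Xᵢ,Xⱼ); the off-diagonal part of the true-score variance is the same as above.
True-score variance = [5.5²·0.75 + 12.8²·0.72 + 8.3²·0.95 + 18.3²·0.74] + 605.029 = 453.916 + 605.029 = 1058.95.
Reliability = 1058.95 / 1202.9 = 0.8803.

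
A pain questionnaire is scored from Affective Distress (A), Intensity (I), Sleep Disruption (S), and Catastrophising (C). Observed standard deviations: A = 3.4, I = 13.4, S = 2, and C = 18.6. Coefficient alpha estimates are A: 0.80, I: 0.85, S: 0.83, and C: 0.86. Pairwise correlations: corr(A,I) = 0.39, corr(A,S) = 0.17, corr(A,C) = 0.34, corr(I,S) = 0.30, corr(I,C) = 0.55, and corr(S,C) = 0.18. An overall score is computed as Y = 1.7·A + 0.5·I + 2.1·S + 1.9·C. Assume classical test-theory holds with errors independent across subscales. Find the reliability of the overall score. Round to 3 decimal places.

0.897

Var(Y) = 1.7²·3.4² + 0.5²·13.4² + 2.1²·2² + 1.9²·18.6² + 2·[0.85·3.4·13.4·0.39 + 3.57·3.4·2·0.17 + 3.23·3.4·18.6·0.34 + 1.05·13.4·2·0.30 + 0.95·13.4·18.6·0.55 + 3.99·2·18.6·0.18] = 1344.85 + 508.134 = 1852.99.
Because errors are independent across components, Cov(Tᵢ,Tⱼ) = Cov(Xᵢ,Xⱼ); the off-diagonal part of the true-score variance is the same as above.
True-score variance = [1.7²·3.4²·0.80 + 0.5²·13.4²·0.85 + 2.1²·2²·0.83 + 1.9²·18.6²·0.86] + 508.134 = 1153.59 + 508.134 = 1661.73.
Reliability = 1661.73 / 1852.99 = 0.897.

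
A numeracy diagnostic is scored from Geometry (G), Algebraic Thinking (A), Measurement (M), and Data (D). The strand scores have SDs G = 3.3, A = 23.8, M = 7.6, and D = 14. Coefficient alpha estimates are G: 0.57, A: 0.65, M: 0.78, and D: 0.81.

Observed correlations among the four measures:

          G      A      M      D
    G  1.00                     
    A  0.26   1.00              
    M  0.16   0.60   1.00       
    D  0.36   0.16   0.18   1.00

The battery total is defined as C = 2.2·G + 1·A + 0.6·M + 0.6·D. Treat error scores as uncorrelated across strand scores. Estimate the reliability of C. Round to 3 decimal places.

Var(C) = 2.2²·3.3² + 23.8² + 0.6²·7.6² + 0.6²·14² + 2·[2.2·3.3·23.8·0.26 + 1.32·3.3·7.6·0.16 + 1.32·3.3·14·0.36 + 0.6·23.8·7.6·0.60 + 0.6·23.8·14·0.16 + 0.36·7.6·14·0.18] = 710.501 + 352.349 = 1062.85.
With uncorrelated errors the cross-covariances are all true-score covariance, so they carry over unchanged; only the diagonal terms shrink to ρᵢσᵢ².
True-score variance = [2.2²·3.3²·0.57 + 23.8²·0.65 + 0.6²·7.6²·0.78 + 0.6²·14²·0.81] + 352.349 = 471.602 + 352.349 = 823.951.
Reliability = 823.951 / 1062.85 = 0.775.

0.775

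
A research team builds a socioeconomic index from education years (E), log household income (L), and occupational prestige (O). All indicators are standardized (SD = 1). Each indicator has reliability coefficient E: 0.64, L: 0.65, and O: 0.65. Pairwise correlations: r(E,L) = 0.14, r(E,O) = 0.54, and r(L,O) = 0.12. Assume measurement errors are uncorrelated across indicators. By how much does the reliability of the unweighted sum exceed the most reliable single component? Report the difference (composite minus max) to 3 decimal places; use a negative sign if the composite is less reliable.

Var(sum) = 3 + 1.6 = 4.6; true-score variance = 1.94 + 1.6 = 3.54; composite reliability = 0.7696.
Max component reliability = 0.6500.
Difference = 0.7696 − 0.6500 = 0.120.

0.120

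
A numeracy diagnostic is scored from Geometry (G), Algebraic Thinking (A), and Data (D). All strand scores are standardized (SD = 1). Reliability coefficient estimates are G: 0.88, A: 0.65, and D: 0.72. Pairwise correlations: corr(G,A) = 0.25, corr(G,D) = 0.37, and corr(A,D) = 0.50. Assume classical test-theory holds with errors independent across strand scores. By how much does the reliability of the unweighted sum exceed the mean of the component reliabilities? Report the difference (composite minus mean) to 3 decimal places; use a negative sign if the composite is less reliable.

Var(sum) = 3 + 2.24 = 5.24; true-score variance = 2.25 + 2.24 = 4.49; composite reliability = 0.8569.
Mean component reliability = 0.7500.
Difference = 0.8569 − 0.7500 = 0.107.

0.107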